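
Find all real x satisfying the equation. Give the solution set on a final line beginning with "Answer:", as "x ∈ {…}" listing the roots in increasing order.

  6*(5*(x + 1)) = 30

Step 1. [6*(5*(x + 1)) = 30] divide by the outer 6. So div: 5*(x + 1) = 5.
Step 2. [5*(x + 1) = 5] 5 out front; divide by 5 ⇒ div: x + 1 = 1.
Step 3. [x + 1 = 1] 1 comes off first (subtract 1). So sub: x = 0.

Answer: x ∈ {0}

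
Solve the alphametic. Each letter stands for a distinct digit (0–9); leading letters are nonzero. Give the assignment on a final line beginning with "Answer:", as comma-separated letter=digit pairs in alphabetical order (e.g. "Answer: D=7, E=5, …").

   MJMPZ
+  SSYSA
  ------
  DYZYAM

Step 1. [D] the sum has 6 digits but both addends have 5; that extra leading digit D is the final carry, namely 1, so D=1.
Step 2. [col 1: Z + A ≡ M (mod 10)] M=9 is one option consistent with column 1 (Z + A ≡ M (mod 10), carry-in 0) — take it. So M=9.
Step 3. [col 1: Z + A ≡ M (mod 10)] column 1 (Z + A ≡ M (mod 10), carry-in 0) doesn't pin A yet; pick A=3 and continue. So A=3.
Step 4. [col 1: Z + A ≡ M (mod 10)] column 1 reads Z+A+carry(0)=M with A=3, M=9; with digits 1,3,9 already taken and all letters distinct, the only value for Z is 6 ⇒ Z=6.
Step 5. [col 2: P + S ≡ A (mod 10)] S=5 is one option consistent with column 2 (P + S ≡ A (mod 10), carry-in 0) — take it, so S=5.
Step 6. [col 2: P + S ≡ A (mod 10)] column 2 reads P+S+carry(0)=A with S=5, A=3; with digits 1,3,5,6,9 already taken and all letters distinct, the only value for P is 8. So P=8.
Step 7. [col 3: M + Y ≡ Y (mod 10)] column 3 (M + Y ≡ Y (mod 10), carry-in 1) doesn't pin Y yet; pick Y=4 and continue, so Y=4.
Step 8. [col 4: J + S ≡ Z (mod 10)] from column 4 (S=5, Z=6, carry-in 1, digits 1,3,4,5,6,8,9 already taken and all letters distinct): J must equal 0, so J=0.

Answer: A=3, D=1, J=0, M=9, P=8, S=5, Y=4, Z=6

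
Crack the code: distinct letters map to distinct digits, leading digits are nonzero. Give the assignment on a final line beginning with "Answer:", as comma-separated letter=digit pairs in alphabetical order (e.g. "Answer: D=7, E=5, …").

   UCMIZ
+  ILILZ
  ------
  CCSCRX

Step 1. [col 1: Z + Z ≡ X (mod 10)] several values work for Z in column 1 (Z + Z ≡ X (mod 10), carry-in 0); try Z=5 ⇒ Z=5.
Step 2. [col 1: Z + Z ≡ X (mod 10)] column 1 reads Z+Z+carry(0)=X with Z=5; with digits 5 already taken and all letters distinct, the only value for X is 0. So X=0.
Step 3. [col 2: I + L ≡ R (mod 10)] column 2 (I + L ≡ R (mod 10), carry-in 1) doesn't pin I yet; pick I=8 and continue, so I=8.
Step 4. [C] adding two 5-digit numbers gives at most 5+1 digits, and here it does — C is that final carry and must be 1. So C=1.
Step 5. [col 2: I + L ≡ R (mod 10)] no forcing yet in column 2 (carry-in 1); R=6 is free and consistent — try it. So R=6.
Step 6. [col 2: I + L ≡ R (mod 10)] from column 2 (I=8, R=6, carry-in 1, digits 0,1,5,6,8 already taken and all letters distinct): L must equal 7 ⇒ L=7.
Step 7. [col 3: M + I ≡ C (mod 10)] column 3 reads M+I+carry(1)=C with I=8, C=1; with digits 0,1,5,6,7,8 already taken and all letters distinct, the only value for M is 2 ⇒ M=2.
Step 8. [col 4: C + L ≡ S (mod 10)] from column 4 (C=1, L=7, carry-in 1, digits 0,1,2,5,6,7,8 already taken and all letters distinct): S must equal 9, so S=9.
Step 9. [col 5: U + I ≡ C (mod 10)] in column 5 we have U+I≡C with carry-in 0; given I=8, C=1 and digits 0,1,2,5,6,7,8,9 already taken and all letters distinct, that pins U to 3, so U=3.

Answer: C=1, I=8, L=7, M=2, R=6, S=9, U=3, X=0, Z=5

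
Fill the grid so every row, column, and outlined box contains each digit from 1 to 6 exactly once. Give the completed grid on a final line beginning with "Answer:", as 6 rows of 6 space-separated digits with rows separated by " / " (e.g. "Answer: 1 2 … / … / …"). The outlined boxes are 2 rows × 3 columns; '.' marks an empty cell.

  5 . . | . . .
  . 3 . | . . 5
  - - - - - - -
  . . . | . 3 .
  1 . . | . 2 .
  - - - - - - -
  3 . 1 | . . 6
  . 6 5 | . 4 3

Step 1. [r1c6∈{1,2,4}] col 6 places 2 nowhere but r1c6 ⇒ r1c6=2.
Step 2. [r4c6∈{4}] only 4 remains possible at r4c6 ⇒ r4c6=4.
Step 3. [r6c4∈{1,2}] r6c4 is the only open cell in row 6 admitting 1, so r6c4=1.
Step 4. [r5c2∈{2,4}] in row 5, 4 fits only at r5c2 ⇒ r5c2=4.
Step 5. [r3c2∈{2,5}] in col 2, 2 fits only at r3c2, so r3c2=2.
Step 6. [r2c3∈{2,4,6}] r2c3 is the only open cell in col 3 admitting 2, so r2c3=2.
Step 7. [r3c4∈{5,6}] 5 has one home in row 3: r3c4. So r3c4=5.
Step 8. [r4c4∈{6}] r4c4's peers cover all but 6 ⇒ r4c4=6.
Step 9. [r2c5∈{1,6}] r2c5 is the only open cell in row 2 admitting 1. So r2c5=1.
Step 10. [r2c1∈{4,6}] in row 2, 6 fits only at r2c1, so r2c1=6.
Step 11. [r1c3∈{4}] only 4 remains possible at r1c3, so r1c3=4.
Step 12. [r3c1∈{4}] r3c1 is down to just 4. So r3c1=4.
Step 13. [r4c2∈{5}] only 5 remains possible at r4c2. So r4c2=5.
Step 14. [r3c3∈{6}] nothing but 6 survives at r3c3 ⇒ r3c3=6.
Step 15. [r1c5∈{6}] r1c5 is down to just 6 ⇒ r1c5=6.
Step 16. [r4c3∈{3}] only 3 remains possible at r4c3 ⇒ r4c3=3.
Step 17. [r6c1∈{2}] nothing but 2 survives at r6c1 ⇒ r6c1=2.
Step 18. [r3c6∈{1}] nothing but 1 survives at r3c6 ⇒ r3c6=1.
Step 19. [r1c2∈{1}] nothing but 1 survives at r1c2. So r1c2=1.
Step 20. [r5c5∈{5}] only 5 remains possible at r5c5, so r5c5=5.
Step 21. [r1c4∈{3}] r1c4 is down to just 3. So r1c4=3.
Step 22. [r2c4∈{4}] only 4 remains possible at r2c4 ⇒ r2c4=4.
Step 23. [r5c4∈{2}] r5c4's peers cover all but 2, so r5c4=2.

Answer: 5 1 4 3 6 2 / 6 3 2 4 1 5 / 4 2 6 5 3 1 / 1 5 3 6 2 4 / 3 4 1 2 5 6 / 2 6 5 1 4 3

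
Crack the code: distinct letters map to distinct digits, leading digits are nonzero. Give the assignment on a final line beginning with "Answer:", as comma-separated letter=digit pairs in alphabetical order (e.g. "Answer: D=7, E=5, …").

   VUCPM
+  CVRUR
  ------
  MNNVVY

Step 1. [col 1: M + R ≡ Y (mod 10)] no forcing yet in column 1 (carry-in 0); R=5 is free and consistent — try it ⇒ R=5.
Step 2. [col 1: M + R ≡ Y (mod 10)] no forcing yet in column 1 (carry-in 0); M=1 is free and consistent — try it ⇒ M=1.
Step 3. [col 1: M + R ≡ Y (mod 10)] column 1 reads M+R+carry(0)=Y with M=1, R=5; with digits 1,5 already taken and all letters distinct, the only value for Y is 6 ⇒ Y=6.
Step 4. [col 2: P + U ≡ V (mod 10)] no forcing yet in column 2 (carry-in 0); V=7 is free and consistent — try it ⇒ V=7.
Step 5. [col 2: P + U ≡ V (mod 10)] several values work for U in column 2 (P + U ≡ V (mod 10), carry-in 0); try U=3, so U=3.
Step 6. [col 2: P + U ≡ V (mod 10)] column 2: given U=3, V=7, carry-in 0, and digits 1,3,5,6,7 already taken and all letters distinct, P+U≡V (mod 10) forces P=4 ⇒ P=4.
Step 7. [col 3: C + R ≡ V (mod 10)] in column 3 we have C+R≡V with carry-in 0; given R=5, V=7 and digits 1,3,4,5,6,7 already taken and all letters distinct, that pins C to 2, so C=2.
Step 8. [col 4: U + V ≡ N (mod 10)] in column 4 we have U+V≡N with carry-in 0; given U=3, V=7 and digits 1,2,3,4,5,6,7 already taken and all letters distinct, that pins N to 0, so N=0.

Answer: C=2, M=1, N=0, P=4, R=5, U=3, V=7, Y=6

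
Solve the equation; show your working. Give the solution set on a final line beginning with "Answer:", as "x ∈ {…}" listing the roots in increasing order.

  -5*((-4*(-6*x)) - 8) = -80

Step 1. [-5*((-4*(-6*x)) - 8) = -80] -5 out front; divide by -5. So div: (-4*(-6*x)) - 8 = 16.
Step 2. [(-4*(-6*x)) - 8 = 16] -4 | LHS and -4 | 16: pull -4 out. So factor: (-6*x) + 2 = -4.
Step 3. [(-6*x) + 2 = -4] peel the +2: subtract 2 from each side. So sub: -6*x = -6.
Step 4. [-6*x = -6] leading coefficient -6: divide by -6 ⇒ div: x = 1.

Answer: x ∈ {1}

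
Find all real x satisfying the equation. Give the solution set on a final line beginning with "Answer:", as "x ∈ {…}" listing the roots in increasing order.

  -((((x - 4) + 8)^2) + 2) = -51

Step 1. [-((((x - 4) + 8)^2) + 2) = -51] LHS negated; negate both sides ⇒ neg: (((x - 4) + 8)^2) + 2 = 51.
Step 2. [(((x - 4) + 8)^2) + 2 = 51] peel the +2: subtract 2 from each side ⇒ sub: ((x - 4) + 8)^2 = 49.
Step 3. [((x - 4) + 8)^2 = 49] 49 ≥ 0, LHS is (·)² — take ±√ ⇒ sqrt: (x - 4) + 8 = 7 or -7.
Step 4. [(x - 4) + 8 = 7 or -7] 8 comes off first (subtract 8). So sub: x - 4 = -1 or -15.
Step 5. [x - 4 = -1 or -15] 4 comes off first (add 4), so sub: x = 3 or -11.

Answer: x ∈ {-11, 3}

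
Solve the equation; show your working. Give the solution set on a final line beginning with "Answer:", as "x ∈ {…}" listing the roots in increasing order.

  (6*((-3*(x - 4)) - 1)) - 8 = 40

Step 1. [(6*((-3*(x - 4)) - 1)) - 8 = 40] the outer -8 inverts by adding 8 ⇒ sub: 6*((-3*(x - 4)) - 1) = 48.
Step 2. [6*((-3*(x - 4)) - 1) = 48] 6 out front; divide by 6, so div: (-3*(x - 4)) - 1 = 8.
Step 3. [(-3*(x - 4)) - 1 = 8] add 1: x sits inside (… - 1), so sub: -3*(x - 4) = 9.
Step 4. [-3*(x - 4) = 9] divide by the outer -3 ⇒ div: x - 4 = -3.
Step 5. [x - 4 = -3] add 4: x sits inside (… - 4). So sub: x = 1.

Answer: x ∈ {1}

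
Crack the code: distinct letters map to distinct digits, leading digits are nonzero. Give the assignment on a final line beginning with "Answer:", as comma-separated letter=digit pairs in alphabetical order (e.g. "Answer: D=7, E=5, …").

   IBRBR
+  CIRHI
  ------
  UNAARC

Step 1. [col 1: R + I ≡ C (mod 10)] no forcing yet in column 1 (carry-in 0); C=7 is free and consistent — try it, so C=7.
Step 2. [U] U is the leading digit of a 6-digit sum of two 5-digit numbers; the final carry is exactly 1, so U=1.
Step 3. [col 1: R + I ≡ C (mod 10)] R=4 is one option consistent with column 1 (R + I ≡ C (mod 10), carry-in 0) — take it ⇒ R=4.
Step 4. [col 1: R + I ≡ C (mod 10)] in column 1 we have R+I≡C with carry-in 0; given R=4, C=7 and digits 1,4,7 already taken and all letters distinct, that pins I to 3. So I=3.
Step 5. [col 2: B + H ≡ R (mod 10)] several values work for H in column 2 (B + H ≡ R (mod 10), carry-in 0); try H=8 ⇒ H=8.
Step 6. [col 2: B + H ≡ R (mod 10)] in column 2 we have B+H≡R with carry-in 0; given H=8, R=4 and digits 1,3,4,7,8 already taken and all letters distinct, that pins B to 6 ⇒ B=6.
Step 7. [col 3: R + R ≡ A (mod 10)] column 3: given R=4, carry-in 1, and digits 1,3,4,6,7,8 already taken and all letters distinct, R+R≡A (mod 10) forces A=9. So A=9.
Step 8. [col 5: I + C ≡ N (mod 10)] in column 5 we have I+C≡N with carry-in 0; given I=3, C=7 and digits 1,3,4,6,7,8,9 already taken and all letters distinct, that pins N to 0, so N=0.

Answer: A=9, B=6, C=7, H=8, I=3, N=0, R=4, U=1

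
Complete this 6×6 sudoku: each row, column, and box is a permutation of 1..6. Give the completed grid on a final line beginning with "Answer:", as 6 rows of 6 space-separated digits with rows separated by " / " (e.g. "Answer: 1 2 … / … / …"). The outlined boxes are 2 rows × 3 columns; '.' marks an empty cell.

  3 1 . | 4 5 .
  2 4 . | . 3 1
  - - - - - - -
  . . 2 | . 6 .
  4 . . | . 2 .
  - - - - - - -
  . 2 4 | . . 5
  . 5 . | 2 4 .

Step 1. [r4c6∈{3}] r4c6 is down to just 3 ⇒ r4c6=3.
Step 2. [r1c3∈{6}] only 6 remains possible at r1c3, so r1c3=6.
Step 3. [r3c1∈{1,5}] 5 has one home in col 1: r3c1 ⇒ r3c1=5.
Step 4. [r3c4∈{1}] r3c4's peers cover all but 1, so r3c4=1.
Step 5. [r6c6∈{6}] r6c6's peers cover all but 6. So r6c6=6.
Step 6. [r6c1∈{1}] r6c1 has the single candidate 1 ⇒ r6c1=1.
Step 7. [r2c3∈{5}] nothing but 5 survives at r2c3 ⇒ r2c3=5.
Step 8. [r5c1∈{6}] r5c1's peers cover all but 6, so r5c1=6.
Step 9. [r5c4∈{3}] only 3 remains possible at r5c4 ⇒ r5c4=3.
Step 10. [r4c2∈{6}] nothing but 6 survives at r4c2. So r4c2=6.
Step 11. [r2c4∈{6}] r2c4's peers cover all but 6, so r2c4=6.
Step 12. [r4c4∈{5}] nothing but 5 survives at r4c4 ⇒ r4c4=5.
Step 13. [r6c3∈{3}] r6c3 has the single candidate 3 ⇒ r6c3=3.
Step 14. [r3c2∈{3}] nothing but 3 survives at r3c2 ⇒ r3c2=3.
Step 15. [r5c5∈{1}] r5c5's peers cover all but 1. So r5c5=1.
Step 16. [r3c6∈{4}] only 4 remains possible at r3c6 ⇒ r3c6=4.
Step 17. [r4c3∈{1}] r4c3's peers cover all but 1. So r4c3=1.
Step 18. [r1c6∈{2}] r1c6's peers cover all but 2. So r1c6=2.

Answer: 3 1 6 4 5 2 / 2 4 5 6 3 1 / 5 3 2 1 6 4 / 4 6 1 5 2 3 / 6 2 4 3 1 5 / 1 5 3 2 4 6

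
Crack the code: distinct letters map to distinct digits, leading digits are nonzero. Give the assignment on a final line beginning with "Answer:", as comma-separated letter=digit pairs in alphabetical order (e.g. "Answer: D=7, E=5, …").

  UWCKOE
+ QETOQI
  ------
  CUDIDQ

Step 1. [col 1: E + I ≡ Q (mod 10)] several values work for Q in column 1 (E + I ≡ Q (mod 10), carry-in 0); try Q=3, so Q=3.
Step 2. [col 1: E + I ≡ Q (mod 10)] no forcing yet in column 1 (carry-in 0); I=9 is free and consistent — try it. So I=9.
Step 3. [col 1: E + I ≡ Q (mod 10)] column 1: given I=9, Q=3, carry-in 0, and digits 3,9 already taken and all letters distinct, E+I≡Q (mod 10) forces E=4 ⇒ E=4.
Step 4. [col 2: O + Q ≡ D (mod 10)] several values work for O in column 2 (O + Q ≡ D (mod 10), carry-in 1); try O=8, so O=8.
Step 5. [col 2: O + Q ≡ D (mod 10)] column 2: given O=8, Q=3, carry-in 1, and digits 3,4,8,9 already taken and all letters distinct, O+Q≡D (mod 10) forces D=2. So D=2.
Step 6. [col 3: K + O ≡ I (mod 10)] column 3 reads K+O+carry(1)=I with O=8, I=9; with digits 2,3,4,8,9 already taken and all letters distinct, the only value for K is 0 ⇒ K=0.
Step 7. [col 4: C + T ≡ D (mod 10)] column 4 (C + T ≡ D (mod 10), carry-in 0) doesn't pin C yet; pick C=5 and continue ⇒ C=5.
Step 8. [col 4: C + T ≡ D (mod 10)] column 4 reads C+T+carry(0)=D with C=5, D=2; with digits 0,2,3,4,5,8,9 already taken and all letters distinct, the only value for T is 7, so T=7.
Step 9. [col 5: W + E ≡ U (mod 10)] no forcing yet in column 5 (carry-in 1); U=1 is free and consistent — try it. So U=1.
Step 10. [col 5: W + E ≡ U (mod 10)] from column 5 (E=4, U=1, carry-in 1, digits 0,1,2,3,4,5,7,8,9 already taken and all letters distinct): W must equal 6 ⇒ W=6.

Answer: C=5, D=2, E=4, I=9, K=0, O=8, Q=3, T=7, U=1, W=6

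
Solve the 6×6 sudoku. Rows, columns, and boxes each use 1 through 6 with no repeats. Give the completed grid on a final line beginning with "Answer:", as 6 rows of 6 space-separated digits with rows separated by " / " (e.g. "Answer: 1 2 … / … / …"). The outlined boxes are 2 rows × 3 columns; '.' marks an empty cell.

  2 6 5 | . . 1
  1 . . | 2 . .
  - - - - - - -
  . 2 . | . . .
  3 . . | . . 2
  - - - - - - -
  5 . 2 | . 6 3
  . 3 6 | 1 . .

Step 1. [r5c4∈{4}] nothing but 4 survives at r5c4, so r5c4=4.
Step 2. [r1c5∈{3,4}] r1c5 is the only open cell in row 1 admitting 4 ⇒ r1c5=4.
Step 3. [r3c6∈{4,5,6}] 4 has one home in col 6: r3c6. So r3c6=4.
Step 4. [r4c2∈{1,4,5}] col 2 places 5 nowhere but r4c2 ⇒ r4c2=5.
Step 5. [r3c4∈{3,5,6}] across col 4, 5 lands solely at r3c4, so r3c4=5.
Step 6. [r6c6∈{5}] r6c6 is down to just 5 ⇒ r6c6=5.
Step 7. [r4c3∈{1,4}] 4 has one home in row 4: r4c3 ⇒ r4c3=4.
Step 8. [r3c5∈{1,3}] r3c5 is the only open cell in row 3 admitting 3. So r3c5=3.
Step 9. [r3c1∈{6}] r3c1's peers cover all but 6, so r3c1=6.
Step 10. [r1c4∈{3}] nothing but 3 survives at r1c4. So r1c4=3.
Step 11. [r3c3∈{1}] nothing but 1 survives at r3c3. So r3c3=1.
Step 12. [r4c5∈{1}] r4c5 has the single candidate 1 ⇒ r4c5=1.
Step 13. [r4c4∈{6}] r4c4 is down to just 6 ⇒ r4c4=6.
Step 14. [r2c5∈{5}] r2c5 has the single candidate 5 ⇒ r2c5=5.
Step 15. [r6c1∈{4}] r6c1's peers cover all but 4 ⇒ r6c1=4.
Step 16. [r5c2∈{1}] r5c2 is down to just 1, so r5c2=1.
Step 17. [r2c3∈{3}] r2c3 is down to just 3, so r2c3=3.
Step 18. [r6c5∈{2}] only 2 remains possible at r6c5, so r6c5=2.
Step 19. [r2c2∈{4}] r2c2 is down to just 4 ⇒ r2c2=4.
Step 20. [r2c6∈{6}] r2c6 has the single candidate 6. So r2c6=6.

Answer: 2 6 5 3 4 1 / 1 4 3 2 5 6 / 6 2 1 5 3 4 / 3 5 4 6 1 2 / 5 1 2 4 6 3 / 4 3 6 1 2 5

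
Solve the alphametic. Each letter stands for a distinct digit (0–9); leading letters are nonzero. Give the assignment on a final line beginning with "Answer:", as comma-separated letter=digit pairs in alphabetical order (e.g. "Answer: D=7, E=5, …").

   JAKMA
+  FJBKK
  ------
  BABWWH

Step 1. [col 1: A + K ≡ H (mod 10)] K=8 is one option consistent with column 1 (A + K ≡ H (mod 10), carry-in 0) — take it, so K=8.
Step 2. [col 1: A + K ≡ H (mod 10)] column 1 (A + K ≡ H (mod 10), carry-in 0) doesn't pin H yet; pick H=2 and continue, so H=2.
Step 3. [B] the sum has 6 digits but both addends have 5; that extra leading digit B is the final carry, namely 1 ⇒ B=1.
Step 4. [col 1: A + K ≡ H (mod 10)] column 1: given K=8, H=2, carry-in 0, and digits 1,2,8 already taken and all letters distinct, A+K≡H (mod 10) forces A=4. So A=4.
Step 5. [col 2: M + K ≡ W (mod 10)] several values work for W in column 2 (M + K ≡ W (mod 10), carry-in 1); try W=9 ⇒ W=9.
Step 6. [col 2: M + K ≡ W (mod 10)] in column 2 we have M+K≡W with carry-in 1; given K=8, W=9 and digits 1,2,4,8,9 already taken and all letters distinct, that pins M to 0 ⇒ M=0.
Step 7. [col 4: A + J ≡ B (mod 10)] column 4: given A=4, B=1, carry-in 0, and digits 0,1,2,4,8,9 already taken and all letters distinct, A+J≡B (mod 10) forces J=7, so J=7.
Step 8. [col 5: J + F ≡ A (mod 10)] column 5 reads J+F+carry(1)=A with J=7, A=4; with digits 0,1,2,4,7,8,9 already taken and all letters distinct, the only value for F is 6. So F=6.

Answer: A=4, B=1, F=6, H=2, J=7, K=8, M=0, W=9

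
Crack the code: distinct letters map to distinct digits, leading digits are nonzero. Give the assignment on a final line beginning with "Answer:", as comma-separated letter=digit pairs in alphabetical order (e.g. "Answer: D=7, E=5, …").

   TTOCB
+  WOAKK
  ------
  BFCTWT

Step 1. [col 1: B + K ≡ T (mod 10)] several values work for T in column 1 (B + K ≡ T (mod 10), carry-in 0); try T=6. So T=6.
Step 2. [col 1: B + K ≡ T (mod 10)] several values work for B in column 1 (B + K ≡ T (mod 10), carry-in 0); try B=1 ⇒ B=1.
Step 3. [col 1: B + K ≡ T (mod 10)] from column 1 (B=1, T=6, carry-in 0, digits 1,6 already taken and all letters distinct): K must equal 5 ⇒ K=5.
Step 4. [col 2: C + K ≡ W (mod 10)] column 2 (C + K ≡ W (mod 10), carry-in 0) doesn't pin W yet; pick W=4 and continue. So W=4.
Step 5. [col 2: C + K ≡ W (mod 10)] from column 2 (K=5, W=4, carry-in 0, digits 1,4,5,6 already taken and all letters distinct): C must equal 9, so C=9.
Step 6. [col 3: O + A ≡ T (mod 10)] column 3 (O + A ≡ T (mod 10), carry-in 1) doesn't pin A yet; pick A=2 and continue ⇒ A=2.
Step 7. [col 3: O + A ≡ T (mod 10)] column 3: given A=2, T=6, carry-in 1, and digits 1,2,4,5,6,9 already taken and all letters distinct, O+A≡T (mod 10) forces O=3, so O=3.
Step 8. [col 5: T + W ≡ F (mod 10)] in column 5 we have T+W≡F with carry-in 0; given T=6, W=4 and digits 1,2,3,4,5,6,9 already taken and all letters distinct, that pins F to 0, so F=0.

Answer: A=2, B=1, C=9, F=0, K=5, O=3, T=6, W=4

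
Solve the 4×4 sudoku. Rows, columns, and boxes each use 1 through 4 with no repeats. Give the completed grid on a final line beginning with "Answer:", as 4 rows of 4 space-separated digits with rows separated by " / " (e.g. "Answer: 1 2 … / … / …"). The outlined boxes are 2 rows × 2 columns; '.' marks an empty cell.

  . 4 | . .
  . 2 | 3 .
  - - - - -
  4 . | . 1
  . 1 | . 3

Step 1. [r1c3∈{1,2}] 1 has one home in col 3: r1c3. So r1c3=1.
Step 2. [r3c3∈{2}] nothing but 2 survives at r3c3, so r3c3=2.
Step 3. [r1c4∈{2}] r1c4 is down to just 2, so r1c4=2.
Step 4. [r1c1∈{3}] r1c1 has the single candidate 3 ⇒ r1c1=3.
Step 5. [r2c4∈{4}] r2c4's peers cover all but 4 ⇒ r2c4=4.
Step 6. [r3c2∈{3}] r3c2 is down to just 3 ⇒ r3c2=3.
Step 7. [r4c1∈{2}] r4c1's peers cover all but 2 ⇒ r4c1=2.
Step 8. [r2c1∈{1}] r2c1 has the single candidate 1, so r2c1=1.
Step 9. [r4c3∈{4}] r4c3 is down to just 4 ⇒ r4c3=4.

Answer: 3 4 1 2 / 1 2 3 4 / 4 3 2 1 / 2 1 4 3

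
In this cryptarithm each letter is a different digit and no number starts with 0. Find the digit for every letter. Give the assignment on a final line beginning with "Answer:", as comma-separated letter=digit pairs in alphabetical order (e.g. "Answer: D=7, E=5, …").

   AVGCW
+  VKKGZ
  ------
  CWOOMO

Step 1. [col 1: W + Z ≡ O (mod 10)] no forcing yet in column 1 (carry-in 0); Z=8 is free and consistent — try it. So Z=8.
Step 2. [C] the sum has 6 digits but both addends have 5; that extra leading digit C is the final carry, namely 1, so C=1.
Step 3. [col 1: W + Z ≡ O (mod 10)] no forcing yet in column 1 (carry-in 0); O=0 is free and consistent — try it, so O=0.
Step 4. [col 1: W + Z ≡ O (mod 10)] from column 1 (Z=8, O=0, carry-in 0, digits 0,1,8 already taken and all letters distinct): W must equal 2 ⇒ W=2.
Step 5. [col 2: C + G ≡ M (mod 10)] M=9 is one option consistent with column 2 (C + G ≡ M (mod 10), carry-in 1) — take it ⇒ M=9.
Step 6. [col 2: C + G ≡ M (mod 10)] column 2: given C=1, M=9, carry-in 1, and digits 0,1,2,8,9 already taken and all letters distinct, C+G≡M (mod 10) forces G=7, so G=7.
Step 7. [col 3: G + K ≡ O (mod 10)] from column 3 (G=7, O=0, carry-in 0, digits 0,1,2,7,8,9 already taken and all letters distinct): K must equal 3. So K=3.
Step 8. [col 4: V + K ≡ O (mod 10)] from column 4 (K=3, O=0, carry-in 1, digits 0,1,2,3,7,8,9 already taken and all letters distinct): V must equal 6. So V=6.
Step 9. [col 5: A + V ≡ W (mod 10)] in column 5 we have A+V≡W with carry-in 1; given V=6, W=2 and digits 0,1,2,3,6,7,8,9 already taken and all letters distinct, that pins A to 5, so A=5.

Answer: A=5, C=1, G=7, K=3, M=9, O=0, V=6, W=2, Z=8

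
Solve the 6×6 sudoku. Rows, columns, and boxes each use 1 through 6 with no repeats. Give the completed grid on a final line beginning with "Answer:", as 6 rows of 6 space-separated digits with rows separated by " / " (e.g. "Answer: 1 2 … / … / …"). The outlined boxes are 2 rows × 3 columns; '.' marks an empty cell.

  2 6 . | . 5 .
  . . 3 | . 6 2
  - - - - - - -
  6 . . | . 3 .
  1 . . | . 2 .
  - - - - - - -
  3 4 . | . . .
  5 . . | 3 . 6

Step 1. [r5c5∈{1}] only 1 remains possible at r5c5 ⇒ r5c5=1.
Step 2. [r5c6∈{5}] nothing but 5 survives at r5c6 ⇒ r5c6=5.
Step 3. [r4c6∈{4}] r4c6's peers cover all but 4. So r4c6=4.
Step 4. [r4c3∈{5}] r4c3 has the single candidate 5 ⇒ r4c3=5.
Step 5. [r3c3∈{2,4}] in row 3, 4 fits only at r3c3. So r3c3=4.
Step 6. [r1c3∈{1}] r1c3 is down to just 1. So r1c3=1.
Step 7. [r2c4∈{1,4}] 1 has one home in row 2: r2c4 ⇒ r2c4=1.
Step 8. [r6c3∈{2}] r6c3 has the single candidate 2 ⇒ r6c3=2.
Step 9. [r1c6∈{3}] r1c6 has the single candidate 3. So r1c6=3.
Step 10. [r3c2∈{2}] r3c2's peers cover all but 2 ⇒ r3c2=2.
Step 11. [r3c6∈{1}] r3c6 is down to just 1. So r3c6=1.
Step 12. [r5c3∈{6}] nothing but 6 survives at r5c3, so r5c3=6.
Step 13. [r6c5∈{4}] nothing but 4 survives at r6c5, so r6c5=4.
Step 14. [r4c2∈{3}] r4c2's peers cover all but 3 ⇒ r4c2=3.
Step 15. [r3c4∈{5}] r3c4 has the single candidate 5 ⇒ r3c4=5.
Step 16. [r1c4∈{4}] r1c4 has the single candidate 4, so r1c4=4.
Step 17. [r5c4∈{2}] r5c4's peers cover all but 2 ⇒ r5c4=2.
Step 18. [r2c1∈{4}] nothing but 4 survives at r2c1, so r2c1=4.
Step 19. [r4c4∈{6}] nothing but 6 survives at r4c4, so r4c4=6.
Step 20. [r2c2∈{5}] nothing but 5 survives at r2c2 ⇒ r2c2=5.
Step 21. [r6c2∈{1}] only 1 remains possible at r6c2, so r6c2=1.

Answer: 2 6 1 4 5 3 / 4 5 3 1 6 2 / 6 2 4 5 3 1 / 1 3 5 6 2 4 / 3 4 6 2 1 5 / 5 1 2 3 4 6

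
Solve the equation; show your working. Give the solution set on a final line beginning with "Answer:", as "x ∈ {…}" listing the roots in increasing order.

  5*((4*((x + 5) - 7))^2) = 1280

Step 1. [5*((4*((x + 5) - 7))^2) = 1280] divide by the outer 5 ⇒ div: (4*((x + 5) - 7))^2 = 256.
Step 2. [(4*((x + 5) - 7))^2 = 256] 256 ≥ 0, LHS is (·)² — take ±√ ⇒ sqrt: 4*((x + 5) - 7) = 16 or -16.
Step 3. [4*((x + 5) - 7) = 16 or -16] 4 out front; divide by 4 ⇒ div: (x + 5) - 7 = 4 or -4.
Step 4. [(x + 5) - 7 = 4 or -4] 7 comes off first (add 7), so sub: x + 5 = 11 or 3.
Step 5. [x + 5 = 11 or 3] subtract 5: x sits inside (… + 5), so sub: x = 6 or -2.

Answer: x ∈ {-2, 6}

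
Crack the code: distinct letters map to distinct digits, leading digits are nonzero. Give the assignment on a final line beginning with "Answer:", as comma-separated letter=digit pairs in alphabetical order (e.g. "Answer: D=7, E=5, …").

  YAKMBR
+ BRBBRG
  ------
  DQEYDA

Step 1. [col 1: R + G ≡ A (mod 10)] A=6 is one option consistent with column 1 (R + G ≡ A (mod 10), carry-in 0) — take it ⇒ A=6.
Step 2. [col 1: R + G ≡ A (mod 10)] R=4 is one option consistent with column 1 (R + G ≡ A (mod 10), carry-in 0) — take it ⇒ R=4.
Step 3. [col 1: R + G ≡ A (mod 10)] column 1: given R=4, A=6, carry-in 0, and digits 4,6 already taken and all letters distinct, R+G≡A (mod 10) forces G=2 ⇒ G=2.
Step 4. [col 2: B + R ≡ D (mod 10)] several values work for D in column 2 (B + R ≡ D (mod 10), carry-in 0); try D=9 ⇒ D=9.
Step 5. [col 2: B + R ≡ D (mod 10)] in column 2 we have B+R≡D with carry-in 0; given R=4, D=9 and digits 2,4,6,9 already taken and all letters distinct, that pins B to 5 ⇒ B=5.
Step 6. [col 3: M + B ≡ Y (mod 10)] column 3 (M + B ≡ Y (mod 10), carry-in 0) doesn't pin Y yet; pick Y=3 and continue. So Y=3.
Step 7. [col 3: M + B ≡ Y (mod 10)] column 3: given B=5, Y=3, carry-in 0, and digits 2,3,4,5,6,9 already taken and all letters distinct, M+B≡Y (mod 10) forces M=8 ⇒ M=8.
Step 8. [col 4: K + B ≡ E (mod 10)] column 4: given B=5, carry-in 1, and digits 2,3,4,5,6,8,9 already taken and all letters distinct, K+B≡E (mod 10) forces K=1. So K=1.
Step 9. [col 4: K + B ≡ E (mod 10)] column 4 reads K+B+carry(1)=E with K=1, B=5; with digits 1,2,3,4,5,6,8,9 already taken and all letters distinct, the only value for E is 7. So E=7.
Step 10. [col 5: A + R ≡ Q (mod 10)] column 5: given A=6, R=4, carry-in 0, and digits 1,2,3,4,5,6,7,8,9 already taken and all letters distinct, A+R≡Q (mod 10) forces Q=0, so Q=0.

Answer: A=6, B=5, D=9, E=7, G=2, K=1, M=8, Q=0, R=4, Y=3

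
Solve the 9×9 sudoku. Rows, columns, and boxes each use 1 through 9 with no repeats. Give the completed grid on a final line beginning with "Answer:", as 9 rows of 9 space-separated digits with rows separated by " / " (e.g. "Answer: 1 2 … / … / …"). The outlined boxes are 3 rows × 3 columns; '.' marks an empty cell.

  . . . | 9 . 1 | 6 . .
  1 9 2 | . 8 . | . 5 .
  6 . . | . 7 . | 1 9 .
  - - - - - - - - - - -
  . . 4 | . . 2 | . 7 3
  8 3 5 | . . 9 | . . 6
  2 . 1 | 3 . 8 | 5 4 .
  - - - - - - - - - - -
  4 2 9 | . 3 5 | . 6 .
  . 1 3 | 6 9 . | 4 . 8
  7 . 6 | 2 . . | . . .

Step 1. [r2c4∈{4}] r2c4's peers cover all but 4 ⇒ r2c4=4.
Step 2. [r1c8∈{2,3,8}] col 8 places 8 nowhere but r1c8 ⇒ r1c8=8.
Step 3. [r5c8∈{1,2}] r5c8 is the only open cell in box 6 admitting 1. So r5c8=1.
Step 4. [r3c4∈{5}] r3c4 is down to just 5 ⇒ r3c4=5.
Step 5. [r2c7∈{3,7}] across box 3, 3 lands solely at r2c7, so r2c7=3.
Step 6. [r9c9∈{1,5,9}] across col 9, 5 lands solely at r9c9, so r9c9=5.
Step 7. [r9c5∈{1,4}] across row 9, 1 lands solely at r9c5. So r9c5=1.
Step 8. [r1c2∈{4,5,7}] col 2 places 5 nowhere but r1c2, so r1c2=5.
Step 9. [r1c9∈{2,4,7}] 4 has one home in row 1: r1c9, so r1c9=4.
Step 10. [r7c7∈{7}] r7c7 is down to just 7. So r7c7=7.
Step 11. [r4c2∈{6}] r4c2 is down to just 6. So r4c2=6.
Step 12. [r3c2∈{4,8}] row 3 places 4 nowhere but r3c2, so r3c2=4.
Step 13. [r4c7∈{8,9}] r4c7 is the only open cell in row 4 admitting 8 ⇒ r4c7=8.
Step 14. [r7c9∈{1}] r7c9 has the single candidate 1. So r7c9=1.
Step 15. [r9c7∈{9}] r9c7 has the single candidate 9. So r9c7=9.
Step 16. [r9c2∈{8}] nothing but 8 survives at r9c2, so r9c2=8.
Step 17. [r8c6∈{7}] nothing but 7 survives at r8c6. So r8c6=7.
Step 18. [r3c6∈{3}] r3c6's peers cover all but 3. So r3c6=3.
Step 19. [r1c3∈{7}] r1c3 has the single candidate 7. So r1c3=7.
Step 20. [r9c6∈{4}] nothing but 4 survives at r9c6, so r9c6=4.
Step 21. [r3c3∈{8}] r3c3's peers cover all but 8, so r3c3=8.
Step 22. [r5c4∈{7}] r5c4 is down to just 7, so r5c4=7.
Step 23. [r6c9∈{9}] r6c9's peers cover all but 9, so r6c9=9.
Step 24. [r8c8∈{2}] r8c8 has the single candidate 2. So r8c8=2.
Step 25. [r6c5∈{6}] r6c5's peers cover all but 6 ⇒ r6c5=6.
Step 26. [r2c6∈{6}] r2c6 is down to just 6, so r2c6=6.
Step 27. [r7c4∈{8}] r7c4 has the single candidate 8, so r7c4=8.
Step 28. [r1c1∈{3}] r1c1 is down to just 3, so r1c1=3.
Step 29. [r5c5∈{4}] r5c5's peers cover all but 4 ⇒ r5c5=4.
Step 30. [r4c1∈{9}] r4c1 has the single candidate 9. So r4c1=9.
Step 31. [r5c7∈{2}] r5c7 has the single candidate 2. So r5c7=2.
Step 32. [r4c4∈{1}] only 1 remains possible at r4c4, so r4c4=1.
Step 33. [r4c5∈{5}] r4c5 has the single candidate 5. So r4c5=5.
Step 34. [r2c9∈{7}] r2c9 has the single candidate 7 ⇒ r2c9=7.
Step 35. [r9c8∈{3}] r9c8 has the single candidate 3 ⇒ r9c8=3.
Step 36. [r1c5∈{2}] r1c5's peers cover all but 2, so r1c5=2.
Step 37. [r8c1∈{5}] r8c1 is down to just 5, so r8c1=5.
Step 38. [r6c2∈{7}] r6c2's peers cover all but 7, so r6c2=7.
Step 39. [r3c9∈{2}] r3c9 is down to just 2, so r3c9=2.

Answer: 3 5 7 9 2 1 6 8 4 / 1 9 2 4 8 6 3 5 7 / 6 4 8 5 7 3 1 9 2 / 9 6 4 1 5 2 8 7 3 / 8 3 5 7 4 9 2 1 6 / 2 7 1 3 6 8 5 4 9 / 4 2 9 8 3 5 7 6 1 / 5 1 3 6 9 7 4 2 8 / 7 8 6 2 1 4 9 3 5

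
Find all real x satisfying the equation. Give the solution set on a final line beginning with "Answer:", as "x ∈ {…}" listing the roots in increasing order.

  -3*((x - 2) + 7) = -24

Step 1. [-3*((x - 2) + 7) = -24] divide by the outer -3. So div: (x - 2) + 7 = 8.
Step 2. [(x - 2) + 7 = 8] peel the +7: subtract 7 from each side, so sub: x - 2 = 1.
Step 3. [x - 2 = 1] the outer -2 inverts by adding 2. So sub: x = 3.

Answer: x ∈ {3}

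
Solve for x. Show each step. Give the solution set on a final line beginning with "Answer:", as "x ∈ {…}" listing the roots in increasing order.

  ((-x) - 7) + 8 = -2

Step 1. [((-x) - 7) + 8 = -2] the outer +8 inverts by subtracting 8, so sub: (-x) - 7 = -10.
Step 2. [(-x) - 7 = -10] peel the -7: add 7 from each side, so sub: -x = -3.
Step 3. [-x = -3] leading − — multiply by −1 ⇒ neg: x = 3.

Answer: x ∈ {3}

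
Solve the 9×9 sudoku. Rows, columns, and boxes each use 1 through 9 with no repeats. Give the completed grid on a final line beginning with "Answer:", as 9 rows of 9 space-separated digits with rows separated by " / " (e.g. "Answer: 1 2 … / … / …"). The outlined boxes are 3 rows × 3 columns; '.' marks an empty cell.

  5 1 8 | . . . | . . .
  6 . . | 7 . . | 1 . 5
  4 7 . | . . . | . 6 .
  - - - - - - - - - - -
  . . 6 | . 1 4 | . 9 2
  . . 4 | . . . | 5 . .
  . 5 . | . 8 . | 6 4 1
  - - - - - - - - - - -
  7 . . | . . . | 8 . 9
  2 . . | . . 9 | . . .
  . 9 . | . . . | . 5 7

Step 1. [r2c5∈{2,3,4,9}] in row 2, 4 fits only at r2c5, so r2c5=4.
Step 2. [r8c9∈{3,4,6}] 6 has one home in col 9: r8c9 ⇒ r8c9=6.
Step 3. [r7c2∈{3,4,6}] col 2 places 6 nowhere but r7c2 ⇒ r7c2=6.
Step 4. [r7c4∈{1,2,3,4,5}] 4 has one home in row 7: r7c4. So r7c4=4.
Step 5. [r9c7∈{2,3,4}] in row 9, 4 fits only at r9c7. So r9c7=4.
Step 6. [r8c7∈{3}] r8c7 is down to just 3 ⇒ r8c7=3.
Step 7. [r7c8∈{1,2}] r7c8 is the only open cell in box 9 admitting 2. So r7c8=2.
Step 8. [r5c1∈{1,3,8,9}] across row 5, 1 lands solely at r5c1. So r5c1=1.
Step 9. [r6c3∈{2,3,7,9}] col 3 places 7 nowhere but r6c3 ⇒ r6c3=7.
Step 10. [r5c2∈{2,3,8}] r5c2 is the only open cell in box 4 admitting 2, so r5c2=2.
Step 11. [r2c2∈{3}] nothing but 3 survives at r2c2 ⇒ r2c2=3.
Step 12. [r5c6∈{3,6,7}] r5c6 is the only open cell in col 6 admitting 7 ⇒ r5c6=7.
Step 13. [r2c8∈{8}] nothing but 8 survives at r2c8, so r2c8=8.
Step 14. [r2c6∈{2}] r2c6 is down to just 2 ⇒ r2c6=2.
Step 15. [r6c6∈{3}] r6c6 is down to just 3. So r6c6=3.
Step 16. [r3c9∈{3}] only 3 remains possible at r3c9 ⇒ r3c9=3.
Step 17. [r9c5∈{2,3,6}] r9c5 is the only open cell in col 5 admitting 2. So r9c5=2.
Step 18. [r1c6∈{6}] nothing but 6 survives at r1c6, so r1c6=6.
Step 19. [r9c4∈{1,3,6,8}] in row 9, 6 fits only at r9c4 ⇒ r9c4=6.
Step 20. [r5c4∈{9}] r5c4 is down to just 9 ⇒ r5c4=9.
Step 21. [r1c7∈{2,7,9}] across row 1, 2 lands solely at r1c7, so r1c7=2.
Step 22. [r7c5∈{3,5}] in box 8, 3 fits only at r7c5. So r7c5=3.
Step 23. [r4c4∈{5}] only 5 remains possible at r4c4 ⇒ r4c4=5.
Step 24. [r4c2∈{8}] r4c2's peers cover all but 8. So r4c2=8.
Step 25. [r8c4∈{1,8}] in row 8, 8 fits only at r8c4, so r8c4=8.
Step 26. [r9c6∈{1}] r9c6's peers cover all but 1. So r9c6=1.
Step 27. [r7c6∈{5}] nothing but 5 survives at r7c6 ⇒ r7c6=5.
Step 28. [r3c7∈{9}] r3c7 is down to just 9 ⇒ r3c7=9.
Step 29. [r4c1∈{3}] r4c1 has the single candidate 3. So r4c1=3.
Step 30. [r7c3∈{1}] r7c3 has the single candidate 1, so r7c3=1.
Step 31. [r3c4∈{1}] r3c4 is down to just 1, so r3c4=1.
Step 32. [r9c3∈{3}] r9c3's peers cover all but 3 ⇒ r9c3=3.
Step 33. [r3c3∈{2}] only 2 remains possible at r3c3 ⇒ r3c3=2.
Step 34. [r1c9∈{4}] r1c9 has the single candidate 4. So r1c9=4.
Step 35. [r2c3∈{9}] r2c3 has the single candidate 9. So r2c3=9.
Step 36. [r6c1∈{9}] r6c1 has the single candidate 9. So r6c1=9.
Step 37. [r1c8∈{7}] r1c8's peers cover all but 7 ⇒ r1c8=7.
Step 38. [r8c5∈{7}] nothing but 7 survives at r8c5 ⇒ r8c5=7.
Step 39. [r9c1∈{8}] r9c1's peers cover all but 8. So r9c1=8.
Step 40. [r6c4∈{2}] r6c4 is down to just 2, so r6c4=2.
Step 41. [r5c8∈{3}] nothing but 3 survives at r5c8. So r5c8=3.
Step 42. [r5c5∈{6}] r5c5 has the single candidate 6, so r5c5=6.
Step 43. [r4c7∈{7}] r4c7 is down to just 7. So r4c7=7.
Step 44. [r1c4∈{3}] r1c4 has the single candidate 3 ⇒ r1c4=3.
Step 45. [r5c9∈{8}] nothing but 8 survives at r5c9. So r5c9=8.
Step 46. [r8c3∈{5}] nothing but 5 survives at r8c3, so r8c3=5.
Step 47. [r3c5∈{5}] r3c5 is down to just 5 ⇒ r3c5=5.
Step 48. [r1c5∈{9}] r1c5 has the single candidate 9, so r1c5=9.
Step 49. [r8c8∈{1}] r8c8's peers cover all but 1, so r8c8=1.
Step 50. [r8c2∈{4}] nothing but 4 survives at r8c2. So r8c2=4.
Step 51. [r3c6∈{8}] only 8 remains possible at r3c6, so r3c6=8.

Answer: 5 1 8 3 9 6 2 7 4 / 6 3 9 7 4 2 1 8 5 / 4 7 2 1 5 8 9 6 3 / 3 8 6 5 1 4 7 9 2 / 1 2 4 9 6 7 5 3 8 / 9 5 7 2 8 3 6 4 1 / 7 6 1 4 3 5 8 2 9 / 2 4 5 8 7 9 3 1 6 / 8 9 3 6 2 1 4 5 7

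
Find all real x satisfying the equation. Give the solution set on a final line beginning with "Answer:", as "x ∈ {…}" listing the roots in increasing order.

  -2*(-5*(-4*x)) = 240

Step 1. [-2*(-5*(-4*x)) = 240] divide by the outer -2, so div: -5*(-4*x) = -120.
Step 2. [-5*(-4*x) = -120] divide by the outer -5. So div: -4*x = 24.
Step 3. [-4*x = 24] -4 out front; divide by -4. So div: x = -6.

Answer: x ∈ {-6}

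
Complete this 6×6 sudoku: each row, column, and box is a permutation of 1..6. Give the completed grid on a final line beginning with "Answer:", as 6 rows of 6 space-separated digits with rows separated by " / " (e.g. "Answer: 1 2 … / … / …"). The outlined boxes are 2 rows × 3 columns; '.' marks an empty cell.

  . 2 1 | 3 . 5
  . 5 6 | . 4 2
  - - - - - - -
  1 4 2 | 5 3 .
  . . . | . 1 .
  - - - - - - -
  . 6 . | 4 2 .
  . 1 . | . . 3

Step 1. [r4c1∈{3,5,6}] across col 1, 6 lands solely at r4c1 ⇒ r4c1=6.
Step 2. [r6c5∈{5,6}] r6c5 is the only open cell in col 5 admitting 5, so r6c5=5.
Step 3. [r4c3∈{3,5}] 5 has one home in row 4: r4c3, so r4c3=5.
Step 4. [r1c1∈{4}] r1c1 is down to just 4 ⇒ r1c1=4.
Step 5. [r5c1∈{3,5}] 5 has one home in row 5: r5c1. So r5c1=5.
Step 6. [r5c6∈{1}] r5c6 is down to just 1. So r5c6=1.
Step 7. [r6c1∈{2}] r6c1 has the single candidate 2 ⇒ r6c1=2.
Step 8. [r5c3∈{3}] r5c3's peers cover all but 3. So r5c3=3.
Step 9. [r4c2∈{3}] only 3 remains possible at r4c2 ⇒ r4c2=3.
Step 10. [r2c1∈{3}] r2c1 is down to just 3 ⇒ r2c1=3.
Step 11. [r4c4∈{2}] r4c4 is down to just 2. So r4c4=2.
Step 12. [r4c6∈{4}] only 4 remains possible at r4c6, so r4c6=4.
Step 13. [r6c4∈{6}] r6c4 has the single candidate 6 ⇒ r6c4=6.
Step 14. [r1c5∈{6}] r1c5's peers cover all but 6, so r1c5=6.
Step 15. [r2c4∈{1}] r2c4 is down to just 1, so r2c4=1.
Step 16. [r3c6∈{6}] nothing but 6 survives at r3c6. So r3c6=6.
Step 17. [r6c3∈{4}] only 4 remains possible at r6c3, so r6c3=4.

Answer: 4 2 1 3 6 5 / 3 5 6 1 4 2 / 1 4 2 5 3 6 / 6 3 5 2 1 4 / 5 6 3 4 2 1 / 2 1 4 6 5 3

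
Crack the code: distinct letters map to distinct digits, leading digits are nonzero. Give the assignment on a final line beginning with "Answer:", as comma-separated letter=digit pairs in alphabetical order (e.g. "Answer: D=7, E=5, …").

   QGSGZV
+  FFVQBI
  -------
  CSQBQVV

Step 1. [col 1: V + I ≡ V (mod 10)] column 1 reads V+I+carry(0)=V with nothing yet; with all letters distinct, none taken yet, the only value for I is 0. So I=0.
Step 2. [col 1: V + I ≡ V (mod 10)] several values work for V in column 1 (V + I ≡ V (mod 10), carry-in 0); try V=3. So V=3.
Step 3. [col 2: Z + B ≡ V (mod 10)] no forcing yet in column 2 (carry-in 0); Z=5 is free and consistent — try it. So Z=5.
Step 4. [C] C is the leading digit of a 7-digit sum of two 6-digit numbers; the final carry is exactly 1 ⇒ C=1.
Step 5. [col 2: Z + B ≡ V (mod 10)] column 2 reads Z+B+carry(0)=V with Z=5, V=3; with digits 0,1,3,5 already taken and all letters distinct, the only value for B is 8, so B=8.
Step 6. [col 3: G + Q ≡ Q (mod 10)] column 3: given nothing yet, carry-in 1, and digits 0,1,3,5,8 already taken and all letters distinct, G+Q≡Q (mod 10) forces G=9 ⇒ G=9.
Step 7. [col 3: G + Q ≡ Q (mod 10)] column 3 (G + Q ≡ Q (mod 10), carry-in 1) doesn't pin Q yet; pick Q=6 and continue, so Q=6.
Step 8. [col 4: S + V ≡ B (mod 10)] column 4 reads S+V+carry(1)=B with V=3, B=8; with digits 0,1,3,5,6,8,9 already taken and all letters distinct, the only value for S is 4. So S=4.
Step 9. [col 5: G + F ≡ Q (mod 10)] in column 5 we have G+F≡Q with carry-in 0; given G=9, Q=6 and digits 0,1,3,4,5,6,8,9 already taken and all letters distinct, that pins F to 7. So F=7.

Answer: B=8, C=1, F=7, G=9, I=0, Q=6, S=4, V=3, Z=5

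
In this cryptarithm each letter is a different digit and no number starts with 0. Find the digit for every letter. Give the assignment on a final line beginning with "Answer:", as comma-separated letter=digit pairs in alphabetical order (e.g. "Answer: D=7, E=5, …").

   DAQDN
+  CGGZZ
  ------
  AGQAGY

Step 1. [col 1: N + Z ≡ Y (mod 10)] several values work for N in column 1 (N + Z ≡ Y (mod 10), carry-in 0); try N=2. So N=2.
Step 2. [col 1: N + Z ≡ Y (mod 10)] column 1 (N + Z ≡ Y (mod 10), carry-in 0) doesn't pin Y yet; pick Y=0 and continue, so Y=0.
Step 3. [col 1: N + Z ≡ Y (mod 10)] from column 1 (N=2, Y=0, carry-in 0, digits 0,2 already taken and all letters distinct): Z must equal 8, so Z=8.
Step 4. [col 2: D + Z ≡ G (mod 10)] column 2 (D + Z ≡ G (mod 10), carry-in 1) doesn't pin D yet; pick D=5 and continue ⇒ D=5.
Step 5. [col 2: D + Z ≡ G (mod 10)] from column 2 (D=5, Z=8, carry-in 1, digits 0,2,5,8 already taken and all letters distinct): G must equal 4. So G=4.
Step 6. [col 3: Q + G ≡ A (mod 10)] no forcing yet in column 3 (carry-in 1); A=1 is free and consistent — try it, so A=1.
Step 7. [col 3: Q + G ≡ A (mod 10)] column 3 reads Q+G+carry(1)=A with G=4, A=1; with digits 0,1,2,4,5,8 already taken and all letters distinct, the only value for Q is 6 ⇒ Q=6.
Step 8. [col 5: D + C ≡ G (mod 10)] column 5: given D=5, G=4, carry-in 0, and digits 0,1,2,4,5,6,8 already taken and all letters distinct, D+C≡G (mod 10) forces C=9 ⇒ C=9.

Answer: A=1, C=9, D=5, G=4, N=2, Q=6, Y=0, Z=8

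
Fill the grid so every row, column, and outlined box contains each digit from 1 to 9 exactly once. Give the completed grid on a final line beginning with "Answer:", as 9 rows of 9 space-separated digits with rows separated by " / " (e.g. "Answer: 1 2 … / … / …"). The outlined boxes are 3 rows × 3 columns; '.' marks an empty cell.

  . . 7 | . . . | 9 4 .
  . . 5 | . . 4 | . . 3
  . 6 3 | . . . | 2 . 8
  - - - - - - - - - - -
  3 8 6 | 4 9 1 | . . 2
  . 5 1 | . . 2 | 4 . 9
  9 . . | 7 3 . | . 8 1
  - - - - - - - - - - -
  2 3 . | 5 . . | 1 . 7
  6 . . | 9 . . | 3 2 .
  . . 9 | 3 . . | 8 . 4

Step 1. [r3c4∈{1}] only 1 remains possible at r3c4 ⇒ r3c4=1.
Step 2. [r1c9∈{5,6}] r1c9 is the only open cell in col 9 admitting 6, so r1c9=6.
Step 3. [r3c8∈{5,7}] in box 3, 5 fits only at r3c8. So r3c8=5.
Step 4. [r9c5∈{1,2,6,7}] in row 9, 2 fits only at r9c5 ⇒ r9c5=2.
Step 5. [r8c5∈{1,4,7,8}] in col 5, 1 fits only at r8c5. So r8c5=1.
Step 6. [r4c8∈{7}] r4c8's peers cover all but 7. So r4c8=7.
Step 7. [r9c8∈{6}] r9c8's peers cover all but 6, so r9c8=6.
Step 8. [r9c6∈{7}] nothing but 7 survives at r9c6 ⇒ r9c6=7.
Step 9. [r8c6∈{8}] r8c6 has the single candidate 8, so r8c6=8.
Step 10. [r6c6∈{5,6}] across box 5, 5 lands solely at r6c6 ⇒ r6c6=5.
Step 11. [r9c2∈{1}] only 1 remains possible at r9c2, so r9c2=1.
Step 12. [r1c2∈{2}] only 2 remains possible at r1c2. So r1c2=2.
Step 13. [r1c4∈{8}] r1c4 has the single candidate 8, so r1c4=8.
Step 14. [r8c3∈{4}] r8c3's peers cover all but 4. So r8c3=4.
Step 15. [r5c4∈{6}] r5c4 has the single candidate 6, so r5c4=6.
Step 16. [r2c5∈{6,7}] 6 has one home in row 2: r2c5 ⇒ r2c5=6.
Step 17. [r2c8∈{1}] only 1 remains possible at r2c8, so r2c8=1.
Step 18. [r5c8∈{3}] r5c8 is down to just 3 ⇒ r5c8=3.
Step 19. [r5c5∈{8}] r5c5 has the single candidate 8, so r5c5=8.
Step 20. [r7c5∈{4}] r7c5 has the single candidate 4. So r7c5=4.
Step 21. [r1c1∈{1}] nothing but 1 survives at r1c1. So r1c1=1.
Step 22. [r1c6∈{3}] r1c6's peers cover all but 3, so r1c6=3.
Step 23. [r2c2∈{9}] only 9 remains possible at r2c2 ⇒ r2c2=9.
Step 24. [r2c1∈{8}] r2c1's peers cover all but 8. So r2c1=8.
Step 25. [r7c8∈{9}] r7c8's peers cover all but 9. So r7c8=9.
Step 26. [r8c2∈{7}] only 7 remains possible at r8c2, so r8c2=7.
Step 27. [r6c2∈{4}] nothing but 4 survives at r6c2, so r6c2=4.
Step 28. [r4c7∈{5}] r4c7 has the single candidate 5 ⇒ r4c7=5.
Step 29. [r1c5∈{5}] r1c5's peers cover all but 5, so r1c5=5.
Step 30. [r6c7∈{6}] r6c7 has the single candidate 6, so r6c7=6.
Step 31. [r7c3∈{8}] r7c3 has the single candidate 8. So r7c3=8.
Step 32. [r2c4∈{2}] r2c4 has the single candidate 2. So r2c4=2.
Step 33. [r7c6∈{6}] only 6 remains possible at r7c6, so r7c6=6.
Step 34. [r2c7∈{7}] nothing but 7 survives at r2c7, so r2c7=7.
Step 35. [r3c1∈{4}] r3c1's peers cover all but 4, so r3c1=4.
Step 36. [r3c6∈{9}] r3c6 is down to just 9. So r3c6=9.
Step 37. [r8c9∈{5}] r8c9 has the single candidate 5. So r8c9=5.
Step 38. [r9c1∈{5}] r9c1 has the single candidate 5. So r9c1=5.
Step 39. [r3c5∈{7}] r3c5's peers cover all but 7. So r3c5=7.
Step 40. [r6c3∈{2}] r6c3 has the single candidate 2, so r6c3=2.
Step 41. [r5c1∈{7}] only 7 remains possible at r5c1, so r5c1=7.

Answer: 1 2 7 8 5 3 9 4 6 / 8 9 5 2 6 4 7 1 3 / 4 6 3 1 7 9 2 5 8 / 3 8 6 4 9 1 5 7 2 / 7 5 1 6 8 2 4 3 9 / 9 4 2 7 3 5 6 8 1 / 2 3 8 5 4 6 1 9 7 / 6 7 4 9 1 8 3 2 5 / 5 1 9 3 2 7 8 6 4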